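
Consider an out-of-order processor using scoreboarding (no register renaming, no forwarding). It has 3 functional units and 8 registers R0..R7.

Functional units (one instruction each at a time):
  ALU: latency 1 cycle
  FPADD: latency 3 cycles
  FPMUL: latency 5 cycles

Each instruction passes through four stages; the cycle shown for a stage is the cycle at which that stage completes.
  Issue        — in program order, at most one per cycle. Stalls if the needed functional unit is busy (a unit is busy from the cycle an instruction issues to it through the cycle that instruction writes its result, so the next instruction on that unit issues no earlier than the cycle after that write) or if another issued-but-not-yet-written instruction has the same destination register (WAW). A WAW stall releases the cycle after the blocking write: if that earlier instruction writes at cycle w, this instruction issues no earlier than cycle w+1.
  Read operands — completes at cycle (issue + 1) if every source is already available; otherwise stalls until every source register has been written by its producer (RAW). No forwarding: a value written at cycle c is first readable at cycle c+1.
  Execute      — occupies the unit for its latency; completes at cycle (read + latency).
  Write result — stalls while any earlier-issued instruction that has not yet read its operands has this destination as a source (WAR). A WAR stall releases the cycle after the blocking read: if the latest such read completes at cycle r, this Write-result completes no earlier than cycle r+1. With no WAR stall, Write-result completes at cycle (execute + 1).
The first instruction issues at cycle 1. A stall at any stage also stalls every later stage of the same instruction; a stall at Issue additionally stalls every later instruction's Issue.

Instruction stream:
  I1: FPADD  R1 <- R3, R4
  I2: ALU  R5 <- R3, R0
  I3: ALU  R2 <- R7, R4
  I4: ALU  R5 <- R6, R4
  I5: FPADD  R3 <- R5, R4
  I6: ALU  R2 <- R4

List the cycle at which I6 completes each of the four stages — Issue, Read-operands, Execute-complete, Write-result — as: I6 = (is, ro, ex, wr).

I6 = (14, 15, 16, 17)

cycle 1: issue I1 (FPADD)
cycle 2: I1 read-ops · issue I2 (ALU)
cycle 3: I2 read-ops
cycle 4: I2 finished on ALU
cycle 5: I1 finished on FPADD · I2→R5
cycle 6: I1→R1 · issue I3 (ALU)
cycle 7: I3 read-ops
cycle 8: I3 finished on ALU
cycle 9: I3→R2
cycle 10: issue I4 (ALU)
cycle 11: I4 read-ops · issue I5 (FPADD)
cycle 12: I4 finished on ALU
cycle 13: I4→R5
cycle 14: I5 read-ops · issue I6 (ALU)
cycle 15: I6 read-ops
cycle 16: I6 finished on ALU
cycle 17: I5 finished on FPADD · I6→R2
cycle 18: I5→R3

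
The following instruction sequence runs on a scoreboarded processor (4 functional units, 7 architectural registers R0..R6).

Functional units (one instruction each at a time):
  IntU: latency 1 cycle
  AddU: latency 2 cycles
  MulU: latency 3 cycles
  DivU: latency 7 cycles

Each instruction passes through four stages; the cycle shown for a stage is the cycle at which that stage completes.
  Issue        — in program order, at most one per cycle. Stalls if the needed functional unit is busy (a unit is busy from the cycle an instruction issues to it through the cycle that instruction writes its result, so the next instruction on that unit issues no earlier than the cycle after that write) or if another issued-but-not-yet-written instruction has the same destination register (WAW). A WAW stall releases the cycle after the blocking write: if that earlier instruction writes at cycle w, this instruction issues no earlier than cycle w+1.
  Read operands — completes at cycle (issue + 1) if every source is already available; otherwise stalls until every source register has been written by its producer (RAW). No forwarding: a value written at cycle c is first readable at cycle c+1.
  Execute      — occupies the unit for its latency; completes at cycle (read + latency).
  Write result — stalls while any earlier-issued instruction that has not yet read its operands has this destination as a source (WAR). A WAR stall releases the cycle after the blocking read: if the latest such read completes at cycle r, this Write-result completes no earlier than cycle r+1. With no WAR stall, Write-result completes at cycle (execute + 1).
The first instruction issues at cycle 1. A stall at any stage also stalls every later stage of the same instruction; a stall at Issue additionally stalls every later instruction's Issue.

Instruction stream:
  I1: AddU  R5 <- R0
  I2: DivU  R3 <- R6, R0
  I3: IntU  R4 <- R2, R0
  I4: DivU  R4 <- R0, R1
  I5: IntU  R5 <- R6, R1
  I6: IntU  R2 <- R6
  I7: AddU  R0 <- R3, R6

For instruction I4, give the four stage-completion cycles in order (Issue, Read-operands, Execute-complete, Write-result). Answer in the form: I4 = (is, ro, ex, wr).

  I1 | 1 | 2 | 4 | 5
  I2 | 2 | 3 | 10 | 11
  I3 | 3 | 4 | 5 | 6
  I4 | 12 | 13 | 20 | 21   struct: DivU busy until I2 writes@11
  I5 | 13 | 14 | 15 | 16
  I6 | 17 | 18 | 19 | 20   struct: IntU busy until I5 writes@16
  I7 | 18 | 19 | 21 | 22

I4 = (12, 13, 20, 21)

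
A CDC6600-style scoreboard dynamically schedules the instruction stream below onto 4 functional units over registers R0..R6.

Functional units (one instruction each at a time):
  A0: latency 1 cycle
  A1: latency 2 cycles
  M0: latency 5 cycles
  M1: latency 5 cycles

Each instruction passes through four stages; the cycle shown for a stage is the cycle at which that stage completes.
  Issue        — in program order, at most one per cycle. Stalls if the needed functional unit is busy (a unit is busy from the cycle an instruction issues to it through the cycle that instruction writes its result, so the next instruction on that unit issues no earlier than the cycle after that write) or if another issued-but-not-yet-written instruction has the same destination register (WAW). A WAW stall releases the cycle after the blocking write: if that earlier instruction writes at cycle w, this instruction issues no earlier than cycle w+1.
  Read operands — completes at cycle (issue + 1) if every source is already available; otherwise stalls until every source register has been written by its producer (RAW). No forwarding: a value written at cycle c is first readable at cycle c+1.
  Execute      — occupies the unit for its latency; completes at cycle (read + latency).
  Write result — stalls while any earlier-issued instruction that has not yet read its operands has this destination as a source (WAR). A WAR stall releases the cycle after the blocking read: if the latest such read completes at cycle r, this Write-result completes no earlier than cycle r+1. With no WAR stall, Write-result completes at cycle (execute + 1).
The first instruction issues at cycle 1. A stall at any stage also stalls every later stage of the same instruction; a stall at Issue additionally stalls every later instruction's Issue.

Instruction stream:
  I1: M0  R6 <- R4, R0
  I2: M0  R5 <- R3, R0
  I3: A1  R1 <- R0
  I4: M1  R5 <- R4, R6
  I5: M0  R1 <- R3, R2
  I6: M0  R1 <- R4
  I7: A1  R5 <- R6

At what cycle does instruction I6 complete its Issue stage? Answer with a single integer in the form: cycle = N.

cycle = 26

  I1 | 1 | 2 | 7 | 8
  I2 | 9 | 10 | 15 | 16   struct: M0 busy until I1 writes@8
  I3 | 10 | 11 | 13 | 14
  I4 | 17 | 18 | 23 | 24   WAW R5: wait I2 write@16
  I5 | 18 | 19 | 24 | 25
  I6 | 26 | 27 | 32 | 33   struct: M0 busy until I5 writes@25
  I7 | 27 | 28 | 30 | 31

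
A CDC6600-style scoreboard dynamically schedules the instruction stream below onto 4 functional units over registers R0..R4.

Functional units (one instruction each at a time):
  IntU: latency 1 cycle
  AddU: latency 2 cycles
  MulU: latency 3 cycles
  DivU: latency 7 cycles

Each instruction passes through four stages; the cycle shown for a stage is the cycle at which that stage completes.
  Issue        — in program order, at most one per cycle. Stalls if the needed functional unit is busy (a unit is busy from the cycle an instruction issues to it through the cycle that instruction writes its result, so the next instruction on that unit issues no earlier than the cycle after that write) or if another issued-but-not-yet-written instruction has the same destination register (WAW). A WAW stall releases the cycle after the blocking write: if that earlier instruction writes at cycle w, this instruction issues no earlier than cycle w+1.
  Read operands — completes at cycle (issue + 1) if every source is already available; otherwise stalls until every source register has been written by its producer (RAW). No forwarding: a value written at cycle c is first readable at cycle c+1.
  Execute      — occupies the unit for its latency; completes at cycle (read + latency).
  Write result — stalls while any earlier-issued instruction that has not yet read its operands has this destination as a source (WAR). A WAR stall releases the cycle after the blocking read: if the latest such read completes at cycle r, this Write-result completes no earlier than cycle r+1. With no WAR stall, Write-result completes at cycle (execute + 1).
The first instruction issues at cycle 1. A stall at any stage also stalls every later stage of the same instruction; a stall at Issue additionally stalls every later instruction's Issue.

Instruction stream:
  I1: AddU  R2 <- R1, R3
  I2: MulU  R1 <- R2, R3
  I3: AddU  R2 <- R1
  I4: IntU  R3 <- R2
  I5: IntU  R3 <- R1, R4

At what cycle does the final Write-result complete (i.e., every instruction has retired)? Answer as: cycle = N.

I1: IS=1 RO=2 EX=4 WR=5
I2: IS=2 RO=6 EX=9 WR=10  [RAW R2: wait I1 write@5]
I3: IS=6 RO=11 EX=13 WR=14  [struct: AddU busy until I1 writes@5; RAW R1: wait I2 write@10]
I4: IS=7 RO=15 EX=16 WR=17  [RAW R2: wait I3 write@14]
I5: IS=18 RO=19 EX=20 WR=21  [struct: IntU busy until I4 writes@17]

cycle = 21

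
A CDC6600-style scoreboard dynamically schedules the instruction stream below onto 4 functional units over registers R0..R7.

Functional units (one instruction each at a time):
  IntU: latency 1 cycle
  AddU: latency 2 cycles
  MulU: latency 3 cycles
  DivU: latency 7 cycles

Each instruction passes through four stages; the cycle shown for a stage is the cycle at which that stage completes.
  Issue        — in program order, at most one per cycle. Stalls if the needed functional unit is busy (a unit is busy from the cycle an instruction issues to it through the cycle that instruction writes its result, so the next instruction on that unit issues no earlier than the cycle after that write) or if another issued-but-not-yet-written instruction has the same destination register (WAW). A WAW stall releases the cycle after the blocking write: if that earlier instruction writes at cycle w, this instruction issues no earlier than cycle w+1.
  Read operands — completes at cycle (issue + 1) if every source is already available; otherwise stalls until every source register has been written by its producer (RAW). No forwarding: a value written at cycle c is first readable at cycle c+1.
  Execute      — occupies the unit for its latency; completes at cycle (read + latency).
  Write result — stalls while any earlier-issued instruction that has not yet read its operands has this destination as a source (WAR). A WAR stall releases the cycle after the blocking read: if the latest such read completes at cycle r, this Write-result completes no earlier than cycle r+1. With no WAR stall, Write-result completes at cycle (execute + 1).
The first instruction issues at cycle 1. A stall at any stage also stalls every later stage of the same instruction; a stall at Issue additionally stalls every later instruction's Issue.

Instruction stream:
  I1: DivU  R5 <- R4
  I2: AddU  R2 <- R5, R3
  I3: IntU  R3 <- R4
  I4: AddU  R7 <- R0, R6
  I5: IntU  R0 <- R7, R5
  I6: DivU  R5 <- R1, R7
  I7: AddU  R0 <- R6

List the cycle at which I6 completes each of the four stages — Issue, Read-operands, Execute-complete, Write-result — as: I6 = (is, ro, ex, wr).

cycle 1: I1 issues→DivU
cycle 2: I1 reads · I2 issues→AddU
cycle 3: I3 issues→IntU
cycle 4: I3 reads
cycle 5: I3 exec-done
cycle 9: I1 exec-done
cycle 10: I1 writes R5
cycle 11: I2 reads
cycle 12: I3 writes R3
cycle 13: I2 exec-done
cycle 14: I2 writes R2
cycle 15: I4 issues→AddU
cycle 16: I4 reads · I5 issues→IntU
cycle 17: I6 issues→DivU
cycle 18: I4 exec-done
cycle 19: I4 writes R7
cycle 20: I5 reads · I6 reads
cycle 21: I5 exec-done
cycle 22: I5 writes R0
cycle 23: I7 issues→AddU
cycle 24: I7 reads
cycle 26: I7 exec-done
cycle 27: I6 exec-done · I7 writes R0
cycle 28: I6 writes R5

I6 = (17, 20, 27, 28)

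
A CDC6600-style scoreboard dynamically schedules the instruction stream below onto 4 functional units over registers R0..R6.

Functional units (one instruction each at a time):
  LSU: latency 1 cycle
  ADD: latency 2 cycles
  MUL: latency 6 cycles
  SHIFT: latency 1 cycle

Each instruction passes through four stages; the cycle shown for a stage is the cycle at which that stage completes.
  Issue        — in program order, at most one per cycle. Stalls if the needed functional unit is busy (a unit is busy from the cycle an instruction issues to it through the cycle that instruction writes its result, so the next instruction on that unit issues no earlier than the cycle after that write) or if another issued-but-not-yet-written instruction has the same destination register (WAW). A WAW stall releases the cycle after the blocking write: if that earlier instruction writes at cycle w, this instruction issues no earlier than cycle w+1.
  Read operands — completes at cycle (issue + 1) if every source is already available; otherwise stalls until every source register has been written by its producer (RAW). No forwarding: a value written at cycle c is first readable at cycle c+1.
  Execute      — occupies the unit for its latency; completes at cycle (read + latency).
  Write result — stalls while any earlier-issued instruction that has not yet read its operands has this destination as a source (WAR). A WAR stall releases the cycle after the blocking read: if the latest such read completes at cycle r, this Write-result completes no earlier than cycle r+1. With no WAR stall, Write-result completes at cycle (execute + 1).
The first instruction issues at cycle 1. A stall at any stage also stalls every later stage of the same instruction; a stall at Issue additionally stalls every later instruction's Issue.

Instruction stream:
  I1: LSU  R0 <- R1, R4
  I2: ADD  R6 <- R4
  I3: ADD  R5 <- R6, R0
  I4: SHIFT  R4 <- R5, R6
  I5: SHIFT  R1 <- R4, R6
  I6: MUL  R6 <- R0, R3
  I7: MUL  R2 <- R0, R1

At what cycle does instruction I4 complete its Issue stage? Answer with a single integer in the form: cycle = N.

  I1 | 1 | 2 | 3 | 4
  I2 | 2 | 3 | 5 | 6
  I3 | 7 | 8 | 10 | 11   struct: ADD busy until I2 writes@6
  I4 | 8 | 12 | 13 | 14   RAW R5: wait I3 write@11
  I5 | 15 | 16 | 17 | 18   struct: SHIFT busy until I4 writes@14
  I6 | 16 | 17 | 23 | 24
  I7 | 25 | 26 | 32 | 33   struct: MUL busy until I6 writes@24

cycle = 8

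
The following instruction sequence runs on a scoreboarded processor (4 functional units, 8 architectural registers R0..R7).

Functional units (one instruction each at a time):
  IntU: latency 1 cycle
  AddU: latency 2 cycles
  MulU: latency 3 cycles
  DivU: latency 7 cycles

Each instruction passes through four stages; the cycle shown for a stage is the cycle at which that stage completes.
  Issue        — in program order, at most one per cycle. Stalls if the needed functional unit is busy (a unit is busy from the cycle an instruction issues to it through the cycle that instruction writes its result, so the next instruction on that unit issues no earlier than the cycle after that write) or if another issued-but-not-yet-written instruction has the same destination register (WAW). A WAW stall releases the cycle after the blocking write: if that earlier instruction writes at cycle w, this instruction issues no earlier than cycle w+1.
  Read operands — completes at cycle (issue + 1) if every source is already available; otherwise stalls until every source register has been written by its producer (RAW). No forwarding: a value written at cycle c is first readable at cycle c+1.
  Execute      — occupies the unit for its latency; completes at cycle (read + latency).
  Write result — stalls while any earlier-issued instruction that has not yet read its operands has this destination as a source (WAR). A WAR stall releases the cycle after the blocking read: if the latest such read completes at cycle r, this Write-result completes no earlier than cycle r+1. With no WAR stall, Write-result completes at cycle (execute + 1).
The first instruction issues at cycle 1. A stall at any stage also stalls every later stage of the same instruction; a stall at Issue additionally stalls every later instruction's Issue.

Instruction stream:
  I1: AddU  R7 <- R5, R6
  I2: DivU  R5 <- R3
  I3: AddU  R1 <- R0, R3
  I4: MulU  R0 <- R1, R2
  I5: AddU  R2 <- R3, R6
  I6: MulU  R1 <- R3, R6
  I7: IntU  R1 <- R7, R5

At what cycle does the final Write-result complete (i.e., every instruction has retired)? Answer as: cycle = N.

  I1 | 1 | 2 | 4 | 5
  I2 | 2 | 3 | 10 | 11
  I3 | 6 | 7 | 9 | 10   struct: AddU busy until I1 writes@5
  I4 | 7 | 11 | 14 | 15   RAW R1: wait I3 write@10
  I5 | 11 | 12 | 14 | 15   struct: AddU busy until I3 writes@10
  I6 | 16 | 17 | 20 | 21   struct: MulU busy until I4 writes@15
  I7 | 22 | 23 | 24 | 25   WAW R1: wait I6 write@21

cycle = 25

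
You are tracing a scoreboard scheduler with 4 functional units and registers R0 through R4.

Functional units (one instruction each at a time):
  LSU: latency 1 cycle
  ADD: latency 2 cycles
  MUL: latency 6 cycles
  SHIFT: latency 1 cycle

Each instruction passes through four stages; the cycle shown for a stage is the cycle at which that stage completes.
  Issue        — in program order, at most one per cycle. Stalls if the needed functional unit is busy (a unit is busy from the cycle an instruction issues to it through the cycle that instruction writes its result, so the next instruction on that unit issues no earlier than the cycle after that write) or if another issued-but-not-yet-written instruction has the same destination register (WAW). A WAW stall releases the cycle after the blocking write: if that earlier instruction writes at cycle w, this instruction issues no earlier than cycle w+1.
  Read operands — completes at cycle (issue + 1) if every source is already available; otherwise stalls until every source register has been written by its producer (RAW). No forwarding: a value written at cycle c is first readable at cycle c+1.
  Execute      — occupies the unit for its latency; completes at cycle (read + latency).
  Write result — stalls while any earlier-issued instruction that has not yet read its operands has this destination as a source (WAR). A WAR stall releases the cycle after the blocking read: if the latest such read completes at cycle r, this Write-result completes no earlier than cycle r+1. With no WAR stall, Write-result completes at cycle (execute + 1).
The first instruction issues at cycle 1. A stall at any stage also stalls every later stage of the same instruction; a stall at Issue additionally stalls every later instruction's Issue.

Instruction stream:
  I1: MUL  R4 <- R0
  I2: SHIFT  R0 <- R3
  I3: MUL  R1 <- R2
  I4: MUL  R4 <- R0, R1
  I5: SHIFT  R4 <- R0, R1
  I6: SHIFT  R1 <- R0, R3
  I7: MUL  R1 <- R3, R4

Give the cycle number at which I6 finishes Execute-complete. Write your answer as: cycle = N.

cycle = 34

I1: IS=1 RO=2 EX=8 WR=9
I2: IS=2 RO=3 EX=4 WR=5
I3: IS=10 RO=11 EX=17 WR=18  [struct: MUL busy until I1 writes@9]
I4: IS=19 RO=20 EX=26 WR=27  [struct: MUL busy until I3 writes@18]
I5: IS=28 RO=29 EX=30 WR=31  [WAW R4: wait I4 write@27]
I6: IS=32 RO=33 EX=34 WR=35  [struct: SHIFT busy until I5 writes@31]
I7: IS=36 RO=37 EX=43 WR=44  [WAW R1: wait I6 write@35]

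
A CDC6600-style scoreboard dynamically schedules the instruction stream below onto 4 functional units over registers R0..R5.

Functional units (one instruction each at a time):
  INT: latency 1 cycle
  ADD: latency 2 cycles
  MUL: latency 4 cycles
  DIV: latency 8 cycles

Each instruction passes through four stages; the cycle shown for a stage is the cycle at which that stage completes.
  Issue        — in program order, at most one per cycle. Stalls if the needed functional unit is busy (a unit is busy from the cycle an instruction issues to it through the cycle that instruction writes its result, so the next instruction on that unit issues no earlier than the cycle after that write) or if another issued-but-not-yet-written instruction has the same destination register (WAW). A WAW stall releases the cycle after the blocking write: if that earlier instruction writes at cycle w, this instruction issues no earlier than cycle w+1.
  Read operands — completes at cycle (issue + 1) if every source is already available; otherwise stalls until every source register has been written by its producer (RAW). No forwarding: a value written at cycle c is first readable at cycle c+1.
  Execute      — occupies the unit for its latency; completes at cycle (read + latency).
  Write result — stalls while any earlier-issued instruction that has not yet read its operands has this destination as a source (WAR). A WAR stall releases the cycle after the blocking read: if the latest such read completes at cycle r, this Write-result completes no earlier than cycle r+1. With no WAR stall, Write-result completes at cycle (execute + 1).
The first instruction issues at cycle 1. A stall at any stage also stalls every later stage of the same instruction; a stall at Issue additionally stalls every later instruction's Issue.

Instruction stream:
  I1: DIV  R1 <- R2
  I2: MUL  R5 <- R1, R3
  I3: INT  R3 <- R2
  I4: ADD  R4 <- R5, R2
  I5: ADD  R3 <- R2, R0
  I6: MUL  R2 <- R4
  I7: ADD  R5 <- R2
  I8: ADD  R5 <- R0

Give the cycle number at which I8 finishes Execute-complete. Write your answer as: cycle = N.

t=1  I1 dispatched to DIV
t=2  I1 operands ready | I2 dispatched to MUL
t=3  I3 dispatched to INT
t=4  I3 operands ready | I4 dispatched to ADD
t=5  I3 complete
t=10  I1 complete
t=11  R1←I1
t=12  I2 operands ready
t=13  R3←I3
t=16  I2 complete
t=17  R5←I2
t=18  I4 operands ready
t=20  I4 complete
t=21  R4←I4
t=22  I5 dispatched to ADD
t=23  I5 operands ready | I6 dispatched to MUL
t=24  I6 operands ready
t=25  I5 complete
t=26  R3←I5
t=27  I7 dispatched to ADD
t=28  I6 complete
t=29  R2←I6
t=30  I7 operands ready
t=32  I7 complete
t=33  R5←I7
t=34  I8 dispatched to ADD
t=35  I8 operands ready
t=37  I8 complete
t=38  R5←I8

cycle = 37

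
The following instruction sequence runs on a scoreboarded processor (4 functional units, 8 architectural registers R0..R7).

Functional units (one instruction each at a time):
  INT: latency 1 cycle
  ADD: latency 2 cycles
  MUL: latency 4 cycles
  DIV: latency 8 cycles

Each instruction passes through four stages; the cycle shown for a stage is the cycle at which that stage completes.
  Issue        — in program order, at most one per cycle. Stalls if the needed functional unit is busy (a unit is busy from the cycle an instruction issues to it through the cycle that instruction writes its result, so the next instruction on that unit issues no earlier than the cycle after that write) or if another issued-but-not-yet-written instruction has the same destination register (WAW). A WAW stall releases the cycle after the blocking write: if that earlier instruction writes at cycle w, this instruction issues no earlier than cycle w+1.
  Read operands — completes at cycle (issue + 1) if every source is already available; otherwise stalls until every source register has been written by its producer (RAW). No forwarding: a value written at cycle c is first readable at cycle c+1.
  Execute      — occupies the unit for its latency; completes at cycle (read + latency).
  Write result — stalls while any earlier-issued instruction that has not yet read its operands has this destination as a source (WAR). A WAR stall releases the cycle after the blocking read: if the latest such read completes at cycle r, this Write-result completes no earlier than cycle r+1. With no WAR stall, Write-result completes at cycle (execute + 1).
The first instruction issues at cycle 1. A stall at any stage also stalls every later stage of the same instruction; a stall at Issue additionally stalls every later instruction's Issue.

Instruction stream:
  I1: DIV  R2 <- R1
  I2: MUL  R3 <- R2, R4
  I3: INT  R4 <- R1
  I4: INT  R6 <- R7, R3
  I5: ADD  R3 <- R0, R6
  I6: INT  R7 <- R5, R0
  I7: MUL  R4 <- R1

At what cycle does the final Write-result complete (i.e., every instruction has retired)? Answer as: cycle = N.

t=1  I1 issues→DIV
t=2  I1 reads; I2 issues→MUL
t=3  I3 issues→INT
t=4  I3 reads
t=5  I3 exec-done
t=10  I1 exec-done
t=11  I1 writes R2
t=12  I2 reads
t=13  I3 writes R4
t=14  I4 issues→INT
t=16  I2 exec-done
t=17  I2 writes R3
t=18  I4 reads; I5 issues→ADD
t=19  I4 exec-done
t=20  I4 writes R6
t=21  I5 reads; I6 issues→INT
t=22  I6 reads; I7 issues→MUL
t=23  I5 exec-done; I6 exec-done; I7 reads
t=24  I5 writes R3; I6 writes R7
t=27  I7 exec-done
t=28  I7 writes R4

cycle = 28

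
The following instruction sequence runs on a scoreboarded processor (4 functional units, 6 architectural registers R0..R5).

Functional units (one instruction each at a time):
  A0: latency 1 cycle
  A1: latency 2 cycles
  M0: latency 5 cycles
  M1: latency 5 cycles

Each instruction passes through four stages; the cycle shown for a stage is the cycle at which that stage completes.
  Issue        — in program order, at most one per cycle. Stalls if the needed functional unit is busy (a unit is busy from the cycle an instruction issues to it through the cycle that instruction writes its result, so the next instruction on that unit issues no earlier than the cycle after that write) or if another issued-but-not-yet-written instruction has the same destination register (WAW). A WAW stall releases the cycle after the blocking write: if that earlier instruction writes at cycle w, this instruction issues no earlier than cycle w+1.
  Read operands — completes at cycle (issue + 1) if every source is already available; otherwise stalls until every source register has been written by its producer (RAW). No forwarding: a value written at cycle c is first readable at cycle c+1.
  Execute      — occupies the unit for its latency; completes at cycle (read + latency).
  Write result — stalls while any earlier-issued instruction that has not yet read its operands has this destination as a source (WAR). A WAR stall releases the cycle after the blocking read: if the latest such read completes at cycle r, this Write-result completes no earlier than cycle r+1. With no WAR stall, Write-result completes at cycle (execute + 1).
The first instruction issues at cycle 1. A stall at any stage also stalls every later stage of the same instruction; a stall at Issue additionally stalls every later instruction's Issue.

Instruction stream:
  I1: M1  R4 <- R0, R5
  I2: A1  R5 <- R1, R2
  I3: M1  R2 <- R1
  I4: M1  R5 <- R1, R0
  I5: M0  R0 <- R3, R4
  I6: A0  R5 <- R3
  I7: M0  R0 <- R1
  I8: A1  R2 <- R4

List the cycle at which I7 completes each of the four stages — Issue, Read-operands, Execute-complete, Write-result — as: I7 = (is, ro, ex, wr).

I1 -> (1, 2, 7, 8)
I2 -> (2, 3, 5, 6)
I3 -> (9, 10, 15, 16)  // struct: M1 busy until I1 writes@8
I4 -> (17, 18, 23, 24)  // struct: M1 busy until I3 writes@16
I5 -> (18, 19, 24, 25)
I6 -> (25, 26, 27, 28)  // WAW R5: wait I4 write@24
I7 -> (26, 27, 32, 33)
I8 -> (27, 28, 30, 31)

I7 = (26, 27, 32, 33)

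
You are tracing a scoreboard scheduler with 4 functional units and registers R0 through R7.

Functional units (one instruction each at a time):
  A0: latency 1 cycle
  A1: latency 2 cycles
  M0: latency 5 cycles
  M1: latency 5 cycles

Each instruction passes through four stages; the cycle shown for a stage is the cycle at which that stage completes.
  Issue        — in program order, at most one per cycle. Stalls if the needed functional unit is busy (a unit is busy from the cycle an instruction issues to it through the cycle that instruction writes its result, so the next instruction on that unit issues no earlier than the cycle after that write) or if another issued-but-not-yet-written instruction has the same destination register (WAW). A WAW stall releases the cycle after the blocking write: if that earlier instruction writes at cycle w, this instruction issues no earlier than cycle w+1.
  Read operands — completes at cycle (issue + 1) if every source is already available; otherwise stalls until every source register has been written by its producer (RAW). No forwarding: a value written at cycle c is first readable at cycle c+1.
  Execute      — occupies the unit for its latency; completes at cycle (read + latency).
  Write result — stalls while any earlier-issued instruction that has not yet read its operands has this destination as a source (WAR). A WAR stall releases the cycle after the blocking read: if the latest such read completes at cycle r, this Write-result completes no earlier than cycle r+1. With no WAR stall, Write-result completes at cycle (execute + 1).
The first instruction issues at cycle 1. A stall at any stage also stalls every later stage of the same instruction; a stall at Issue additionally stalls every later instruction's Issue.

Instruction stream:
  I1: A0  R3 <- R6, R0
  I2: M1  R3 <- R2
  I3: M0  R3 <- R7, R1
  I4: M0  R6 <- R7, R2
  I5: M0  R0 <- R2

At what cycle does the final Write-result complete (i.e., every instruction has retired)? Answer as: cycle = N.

cycle = 36

c1: I1→A0
c2: I1 RO
c3: I1 EX
c4: I1 WR R3
c5: I2→M1
c6: I2 RO
c11: I2 EX
c12: I2 WR R3
c13: I3→M0
c14: I3 RO
c19: I3 EX
c20: I3 WR R3
c21: I4→M0
c22: I4 RO
c27: I4 EX
c28: I4 WR R6
c29: I5→M0
c30: I5 RO
c35: I5 EX
c36: I5 WR R0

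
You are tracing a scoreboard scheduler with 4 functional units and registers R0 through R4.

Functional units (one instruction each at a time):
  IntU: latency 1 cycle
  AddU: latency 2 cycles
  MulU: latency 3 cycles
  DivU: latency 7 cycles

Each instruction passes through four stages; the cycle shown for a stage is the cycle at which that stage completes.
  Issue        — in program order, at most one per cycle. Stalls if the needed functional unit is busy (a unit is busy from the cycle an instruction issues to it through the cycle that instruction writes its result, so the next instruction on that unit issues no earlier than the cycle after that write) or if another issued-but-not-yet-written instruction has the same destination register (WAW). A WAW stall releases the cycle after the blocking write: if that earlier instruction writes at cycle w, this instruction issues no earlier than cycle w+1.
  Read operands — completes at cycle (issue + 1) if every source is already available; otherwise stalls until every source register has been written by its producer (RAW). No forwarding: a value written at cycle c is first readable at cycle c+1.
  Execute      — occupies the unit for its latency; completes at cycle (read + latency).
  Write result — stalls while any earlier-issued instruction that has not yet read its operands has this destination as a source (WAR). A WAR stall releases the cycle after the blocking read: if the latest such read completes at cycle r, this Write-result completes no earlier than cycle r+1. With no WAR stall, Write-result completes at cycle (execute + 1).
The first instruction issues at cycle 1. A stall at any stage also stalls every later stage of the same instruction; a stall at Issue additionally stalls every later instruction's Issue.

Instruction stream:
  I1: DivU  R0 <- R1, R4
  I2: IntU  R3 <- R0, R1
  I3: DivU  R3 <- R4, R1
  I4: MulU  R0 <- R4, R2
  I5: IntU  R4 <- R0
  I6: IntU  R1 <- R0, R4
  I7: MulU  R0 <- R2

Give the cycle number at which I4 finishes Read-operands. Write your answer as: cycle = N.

I1: IS=1 RO=2 EX=9 WR=10
I2: IS=2 RO=11 EX=12 WR=13  [RAW R0: wait I1 write@10]
I3: IS=14 RO=15 EX=22 WR=23  [WAW R3: wait I2 write@13]
I4: IS=15 RO=16 EX=19 WR=20
I5: IS=16 RO=21 EX=22 WR=23  [RAW R0: wait I4 write@20]
I6: IS=24 RO=25 EX=26 WR=27  [struct: IntU busy until I5 writes@23]
I7: IS=25 RO=26 EX=29 WR=30

cycle = 16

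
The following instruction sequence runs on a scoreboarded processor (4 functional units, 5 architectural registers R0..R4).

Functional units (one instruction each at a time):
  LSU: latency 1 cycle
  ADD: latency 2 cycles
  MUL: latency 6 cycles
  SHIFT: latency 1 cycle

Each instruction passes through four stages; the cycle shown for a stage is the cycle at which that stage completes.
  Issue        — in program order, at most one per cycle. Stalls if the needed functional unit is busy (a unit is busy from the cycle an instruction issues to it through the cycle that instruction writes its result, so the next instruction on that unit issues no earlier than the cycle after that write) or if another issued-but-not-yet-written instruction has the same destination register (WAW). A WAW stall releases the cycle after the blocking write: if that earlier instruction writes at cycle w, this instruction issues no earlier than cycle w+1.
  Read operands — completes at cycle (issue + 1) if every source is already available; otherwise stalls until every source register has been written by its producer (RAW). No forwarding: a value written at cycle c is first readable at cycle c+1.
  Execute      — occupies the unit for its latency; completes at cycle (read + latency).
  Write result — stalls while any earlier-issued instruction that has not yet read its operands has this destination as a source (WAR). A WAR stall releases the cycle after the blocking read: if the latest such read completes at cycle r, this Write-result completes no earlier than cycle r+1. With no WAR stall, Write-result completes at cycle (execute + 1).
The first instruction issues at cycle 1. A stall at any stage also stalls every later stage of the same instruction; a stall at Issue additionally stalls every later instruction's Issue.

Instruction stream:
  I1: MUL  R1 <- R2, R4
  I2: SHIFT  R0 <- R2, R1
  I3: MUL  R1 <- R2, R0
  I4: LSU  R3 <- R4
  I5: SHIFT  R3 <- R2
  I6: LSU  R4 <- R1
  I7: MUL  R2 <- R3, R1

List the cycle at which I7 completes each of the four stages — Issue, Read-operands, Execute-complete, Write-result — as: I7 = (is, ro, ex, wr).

[I1] 1/2/8/9
[I2] 2/10/11/12  (RAW R1: wait I1 write@9)
[I3] 10/13/19/20  (struct: MUL busy until I1 writes@9; RAW R0: wait I2 write@12)
[I4] 11/12/13/14
[I5] 15/16/17/18  (WAW R3: wait I4 write@14)
[I6] 16/21/22/23  (RAW R1: wait I3 write@20)
[I7] 21/22/28/29  (struct: MUL busy until I3 writes@20)

I7 = (21, 22, 28, 29)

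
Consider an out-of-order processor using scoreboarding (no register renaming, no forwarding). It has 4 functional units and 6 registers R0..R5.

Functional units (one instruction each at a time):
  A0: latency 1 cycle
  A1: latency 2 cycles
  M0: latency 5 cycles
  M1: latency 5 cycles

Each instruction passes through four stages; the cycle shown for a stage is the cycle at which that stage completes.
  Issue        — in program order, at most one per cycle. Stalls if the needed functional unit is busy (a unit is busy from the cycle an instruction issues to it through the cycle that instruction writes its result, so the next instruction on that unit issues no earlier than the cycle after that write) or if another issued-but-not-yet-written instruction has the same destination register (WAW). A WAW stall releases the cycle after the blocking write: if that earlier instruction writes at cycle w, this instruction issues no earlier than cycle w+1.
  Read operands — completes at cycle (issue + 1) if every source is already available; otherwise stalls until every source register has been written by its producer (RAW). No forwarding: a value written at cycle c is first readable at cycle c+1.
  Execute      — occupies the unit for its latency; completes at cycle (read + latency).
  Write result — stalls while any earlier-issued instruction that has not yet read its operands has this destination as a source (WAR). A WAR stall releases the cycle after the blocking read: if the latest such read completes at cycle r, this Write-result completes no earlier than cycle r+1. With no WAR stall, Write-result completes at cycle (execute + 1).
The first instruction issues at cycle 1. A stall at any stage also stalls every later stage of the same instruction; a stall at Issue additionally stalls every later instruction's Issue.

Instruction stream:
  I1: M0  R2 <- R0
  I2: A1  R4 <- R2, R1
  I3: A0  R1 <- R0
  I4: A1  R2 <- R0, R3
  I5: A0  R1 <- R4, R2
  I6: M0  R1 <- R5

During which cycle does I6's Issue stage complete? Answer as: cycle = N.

1) issue 1, read 2, done 7, write 8
2) issue 2, read 9, done 11, write 12  <RAW R2: wait I1 write@8>
3) issue 3, read 4, done 5, write 10  <WAR R1: wait I2 read@9>
4) issue 13, read 14, done 16, write 17  <struct: A1 busy until I2 writes@12>
5) issue 14, read 18, done 19, write 20  <RAW R2: wait I4 write@17>
6) issue 21, read 22, done 27, write 28  <WAW R1: wait I5 write@20>

cycle = 21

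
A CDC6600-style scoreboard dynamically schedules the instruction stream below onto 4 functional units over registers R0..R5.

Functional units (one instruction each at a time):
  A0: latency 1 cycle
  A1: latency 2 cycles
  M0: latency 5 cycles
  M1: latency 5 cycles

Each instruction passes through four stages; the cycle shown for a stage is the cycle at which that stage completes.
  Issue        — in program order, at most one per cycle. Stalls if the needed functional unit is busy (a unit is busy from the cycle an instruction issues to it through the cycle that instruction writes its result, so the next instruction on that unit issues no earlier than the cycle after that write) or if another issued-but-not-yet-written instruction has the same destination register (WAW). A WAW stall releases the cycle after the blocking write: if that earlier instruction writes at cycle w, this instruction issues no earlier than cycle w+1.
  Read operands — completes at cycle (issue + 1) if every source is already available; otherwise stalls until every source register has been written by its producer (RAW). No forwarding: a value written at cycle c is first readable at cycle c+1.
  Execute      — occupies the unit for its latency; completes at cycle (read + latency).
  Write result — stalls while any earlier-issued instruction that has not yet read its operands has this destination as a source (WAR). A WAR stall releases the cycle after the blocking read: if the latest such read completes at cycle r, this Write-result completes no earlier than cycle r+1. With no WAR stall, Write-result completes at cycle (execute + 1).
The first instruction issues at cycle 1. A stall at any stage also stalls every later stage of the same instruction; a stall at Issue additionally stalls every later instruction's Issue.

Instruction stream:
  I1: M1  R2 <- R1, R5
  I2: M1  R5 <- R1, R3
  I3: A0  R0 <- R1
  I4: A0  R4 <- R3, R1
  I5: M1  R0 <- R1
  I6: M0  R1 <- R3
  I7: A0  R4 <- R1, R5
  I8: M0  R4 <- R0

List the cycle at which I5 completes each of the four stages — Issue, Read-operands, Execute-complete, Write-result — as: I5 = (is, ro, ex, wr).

[I1] 1/2/7/8
[I2] 9/10/15/16  (struct: M1 busy until I1 writes@8)
[I3] 10/11/12/13
[I4] 14/15/16/17  (struct: A0 busy until I3 writes@13)
[I5] 17/18/23/24  (struct: M1 busy until I2 writes@16)
[I6] 18/19/24/25
[I7] 19/26/27/28  (RAW R1: wait I6 write@25)
[I8] 29/30/35/36  (WAW R4: wait I7 write@28)

I5 = (17, 18, 23, 24)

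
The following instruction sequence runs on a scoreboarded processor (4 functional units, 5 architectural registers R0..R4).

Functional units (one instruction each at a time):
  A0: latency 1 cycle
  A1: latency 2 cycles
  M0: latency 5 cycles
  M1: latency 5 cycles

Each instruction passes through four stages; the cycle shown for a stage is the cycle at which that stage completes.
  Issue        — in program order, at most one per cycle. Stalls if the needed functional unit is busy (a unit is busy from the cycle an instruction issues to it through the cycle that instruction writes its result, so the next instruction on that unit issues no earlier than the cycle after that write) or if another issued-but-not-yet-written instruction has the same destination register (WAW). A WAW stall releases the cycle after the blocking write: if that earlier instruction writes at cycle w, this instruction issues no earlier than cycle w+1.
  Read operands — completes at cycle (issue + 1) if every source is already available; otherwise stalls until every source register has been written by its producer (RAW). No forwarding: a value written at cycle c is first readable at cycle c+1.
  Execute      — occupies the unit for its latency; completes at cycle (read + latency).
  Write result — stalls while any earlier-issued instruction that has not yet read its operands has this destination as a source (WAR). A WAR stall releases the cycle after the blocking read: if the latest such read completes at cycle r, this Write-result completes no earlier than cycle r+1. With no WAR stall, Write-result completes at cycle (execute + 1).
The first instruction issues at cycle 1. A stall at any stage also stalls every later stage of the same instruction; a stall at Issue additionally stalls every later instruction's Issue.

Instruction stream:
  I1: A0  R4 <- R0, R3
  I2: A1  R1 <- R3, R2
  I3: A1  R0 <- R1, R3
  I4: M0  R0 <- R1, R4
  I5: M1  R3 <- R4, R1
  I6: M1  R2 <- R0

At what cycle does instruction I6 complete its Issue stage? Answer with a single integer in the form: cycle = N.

cycle = 21

  I1 | 1 | 2 | 3 | 4
  I2 | 2 | 3 | 5 | 6
  I3 | 7 | 8 | 10 | 11   struct: A1 busy until I2 writes@6
  I4 | 12 | 13 | 18 | 19   WAW R0: wait I3 write@11
  I5 | 13 | 14 | 19 | 20
  I6 | 21 | 22 | 27 | 28   struct: M1 busy until I5 writes@20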